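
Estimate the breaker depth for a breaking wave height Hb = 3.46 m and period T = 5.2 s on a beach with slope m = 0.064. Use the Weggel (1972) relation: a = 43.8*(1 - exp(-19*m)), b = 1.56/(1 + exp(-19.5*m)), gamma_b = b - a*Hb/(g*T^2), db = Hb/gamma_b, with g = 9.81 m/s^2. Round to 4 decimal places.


a = 43.8 * (1 - exp(-19 * m))
exp(-19 * 0.064) = exp(-1.2160) = 0.296413
a = 43.8 * (1 - 0.296413) = 30.817091
b = 1.56 / (1 + exp(-19.5 * m))
exp(-19.5 * 0.064) = exp(-1.2480) = 0.287078
b = 1.56 / (1 + 0.287078) = 1.212047
Hb / (g * T^2) = 3.46 / (9.81 * 5.2^2) = 3.46 / 265.2624 = 0.01304369
gamma_b = b - a * Hb/(g*T^2) = 1.212047 - 30.817091 * 0.01304369 = 0.810079
db = Hb / gamma_b = 3.46 / 0.810079
db = 4.2712 m

4.2712


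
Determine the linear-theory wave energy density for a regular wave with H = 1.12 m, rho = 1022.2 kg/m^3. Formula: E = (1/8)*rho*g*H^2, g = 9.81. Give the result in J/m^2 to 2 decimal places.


E = (1/8) * rho * g * H^2
E = (1/8) * 1022.2 * 9.81 * 1.12^2
E = 0.125 * 1022.2 * 9.81 * 1.2544
E = 1572.36 J/m^2

1572.36


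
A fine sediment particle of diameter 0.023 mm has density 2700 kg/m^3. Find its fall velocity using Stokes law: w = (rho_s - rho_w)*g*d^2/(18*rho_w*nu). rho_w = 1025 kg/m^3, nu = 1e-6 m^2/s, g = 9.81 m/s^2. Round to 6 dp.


w = (rho_s - rho_w) * g * d^2 / (18 * rho_w * nu)
d = 0.023 mm = 0.000023 m
rho_s - rho_w = 2700 - 1025 = 1675
Numerator = 1675 * 9.81 * (0.000023)^2 = 0.000008692396
Denominator = 18 * 1025 * 1e-6 = 0.018450
w = 0.000471 m/s

0.000471


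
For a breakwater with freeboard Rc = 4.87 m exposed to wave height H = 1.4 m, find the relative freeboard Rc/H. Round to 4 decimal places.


Relative freeboard = Rc / H
= 4.87 / 1.4
= 3.4786

3.4786


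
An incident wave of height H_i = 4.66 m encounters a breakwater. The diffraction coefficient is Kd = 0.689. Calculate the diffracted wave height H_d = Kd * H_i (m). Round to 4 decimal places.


H_d = Kd * H_i
H_d = 0.689 * 4.66
H_d = 3.2107 m

3.2107


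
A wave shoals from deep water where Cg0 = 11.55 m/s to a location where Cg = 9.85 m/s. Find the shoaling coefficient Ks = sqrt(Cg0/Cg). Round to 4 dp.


Ks = sqrt(Cg0 / Cg)
Ks = sqrt(11.55 / 9.85)
Ks = sqrt(1.1726)
Ks = 1.0829

1.0829


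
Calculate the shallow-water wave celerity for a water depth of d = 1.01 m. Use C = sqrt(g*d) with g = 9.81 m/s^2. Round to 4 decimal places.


Using the shallow-water approximation:
C = sqrt(g * d) = sqrt(9.81 * 1.01)
C = sqrt(9.9081)
C = 3.1477 m/s

3.1477


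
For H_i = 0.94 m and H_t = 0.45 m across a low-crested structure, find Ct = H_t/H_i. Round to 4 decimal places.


Ct = H_t / H_i
Ct = 0.45 / 0.94
Ct = 0.4787

0.4787


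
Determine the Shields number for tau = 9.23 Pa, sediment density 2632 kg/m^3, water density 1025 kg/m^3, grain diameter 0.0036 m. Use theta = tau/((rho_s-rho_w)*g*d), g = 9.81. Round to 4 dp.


theta = tau / ((rho_s - rho_w) * g * d)
rho_s - rho_w = 2632 - 1025 = 1607
Denominator = 1607 * 9.81 * 0.0036 = 56.752812
theta = 9.23 / 56.752812
theta = 0.1626

0.1626


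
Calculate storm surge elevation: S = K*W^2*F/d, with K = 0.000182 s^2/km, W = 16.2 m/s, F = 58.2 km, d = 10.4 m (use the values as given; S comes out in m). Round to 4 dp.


S = K * W^2 * F / d
W^2 = 16.2^2 = 262.44
S = 0.000182 * 262.44 * 58.2 / 10.4
Numerator = 0.000182 * 262.44 * 58.2 = 2.779869
S = 2.779869 / 10.4 = 0.2673 m

0.2673


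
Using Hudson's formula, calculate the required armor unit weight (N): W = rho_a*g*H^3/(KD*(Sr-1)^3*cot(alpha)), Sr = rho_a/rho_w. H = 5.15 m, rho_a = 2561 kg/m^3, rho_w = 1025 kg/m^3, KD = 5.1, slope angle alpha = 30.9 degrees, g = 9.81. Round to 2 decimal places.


Sr = rho_a / rho_w = 2561 / 1025 = 2.498537
(Sr - 1) = 1.498537
(Sr - 1)^3 = 3.365132
cot(30.9) = 1 / tan(30.9) = 1 / 0.598488 = 1.670878
Numerator = 2561 * 9.81 * 5.15^3 = 3431628.5549
Denominator = 5.1 * 3.365132 * 1.670878 = 28.675898
W = 3431628.5549 / 28.675898
W = 119669.44 N

119669.44


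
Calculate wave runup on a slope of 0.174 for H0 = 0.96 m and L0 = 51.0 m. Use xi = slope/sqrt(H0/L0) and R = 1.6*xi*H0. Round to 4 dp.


xi = slope / sqrt(H0/L0)
H0/L0 = 0.96/51.0 = 0.018824
sqrt(0.018824) = 0.137199
xi = 0.174 / 0.137199 = 1.268232
R = 1.6 * xi * H0 = 1.6 * 1.268232 * 0.96
R = 1.9480 m

1.9480


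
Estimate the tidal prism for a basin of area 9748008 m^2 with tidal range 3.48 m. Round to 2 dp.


Tidal prism = Area * Tidal range
P = 9748008 * 3.48
P = 33923067.84 m^3

33923067.84


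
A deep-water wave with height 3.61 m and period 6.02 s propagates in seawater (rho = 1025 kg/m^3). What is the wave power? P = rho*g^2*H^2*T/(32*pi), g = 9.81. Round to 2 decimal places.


P = rho * g^2 * H^2 * T / (32 * pi)
P = 1025 * 9.81^2 * 3.61^2 * 6.02 / (32 * pi)
P = 1025 * 96.2361 * 13.0321 * 6.02 / 100.53096
P = 76979.12 W/m

76979.12


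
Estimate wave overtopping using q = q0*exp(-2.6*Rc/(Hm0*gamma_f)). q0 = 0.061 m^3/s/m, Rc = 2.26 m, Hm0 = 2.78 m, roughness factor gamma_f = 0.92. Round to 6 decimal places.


q = q0 * exp(-2.6 * Rc / (Hm0 * gamma_f))
Exponent = -2.6 * 2.26 / (2.78 * 0.92)
= -2.6 * 2.26 / 2.5576
= -2.297466
exp(-2.297466) = 0.100513
q = 0.061 * 0.100513
q = 0.006131 m^3/s/m

0.006131


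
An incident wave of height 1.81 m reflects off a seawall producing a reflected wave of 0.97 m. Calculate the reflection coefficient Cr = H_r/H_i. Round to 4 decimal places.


Cr = H_r / H_i
Cr = 0.97 / 1.81
Cr = 0.5359

0.5359


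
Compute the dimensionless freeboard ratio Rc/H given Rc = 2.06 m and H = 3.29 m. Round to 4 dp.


Relative freeboard = Rc / H
= 2.06 / 3.29
= 0.6261

0.6261


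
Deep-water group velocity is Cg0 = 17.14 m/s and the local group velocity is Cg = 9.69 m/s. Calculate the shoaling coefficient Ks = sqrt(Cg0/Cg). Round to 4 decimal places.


Ks = sqrt(Cg0 / Cg)
Ks = sqrt(17.14 / 9.69)
Ks = sqrt(1.7688)
Ks = 1.3300

1.3300


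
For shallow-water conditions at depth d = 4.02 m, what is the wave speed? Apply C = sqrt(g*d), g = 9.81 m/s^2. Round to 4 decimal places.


Using the shallow-water approximation:
C = sqrt(g * d) = sqrt(9.81 * 4.02)
C = sqrt(39.4362)
C = 6.2798 m/s

6.2798


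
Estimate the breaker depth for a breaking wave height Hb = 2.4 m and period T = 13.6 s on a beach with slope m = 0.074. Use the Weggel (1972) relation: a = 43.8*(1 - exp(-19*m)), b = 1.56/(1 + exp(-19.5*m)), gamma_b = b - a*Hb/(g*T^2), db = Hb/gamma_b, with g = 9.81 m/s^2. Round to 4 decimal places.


a = 43.8 * (1 - exp(-19 * m))
exp(-19 * 0.074) = exp(-1.4060) = 0.245122
a = 43.8 * (1 - 0.245122) = 33.063665
b = 1.56 / (1 + exp(-19.5 * m))
exp(-19.5 * 0.074) = exp(-1.4430) = 0.236218
b = 1.56 / (1 + 0.236218) = 1.261913
Hb / (g * T^2) = 2.4 / (9.81 * 13.6^2) = 2.4 / 1814.4576 = 0.00132271
gamma_b = b - a * Hb/(g*T^2) = 1.261913 - 33.063665 * 0.00132271 = 1.218180
db = Hb / gamma_b = 2.4 / 1.218180
db = 1.9702 m

1.9702


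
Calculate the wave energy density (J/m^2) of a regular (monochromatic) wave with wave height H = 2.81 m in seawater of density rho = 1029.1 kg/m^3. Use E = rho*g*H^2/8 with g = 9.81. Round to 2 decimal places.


E = (1/8) * rho * g * H^2
E = (1/8) * 1029.1 * 9.81 * 2.81^2
E = 0.125 * 1029.1 * 9.81 * 7.8961
E = 9964.36 J/m^2

9964.36


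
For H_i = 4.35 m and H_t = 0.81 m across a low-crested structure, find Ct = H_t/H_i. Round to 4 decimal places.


Ct = H_t / H_i
Ct = 0.81 / 4.35
Ct = 0.1862

0.1862


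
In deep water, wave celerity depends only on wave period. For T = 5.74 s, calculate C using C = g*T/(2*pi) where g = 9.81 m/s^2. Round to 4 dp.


We use the deep-water celerity formula:
C = g * T / (2 * pi)
C = 9.81 * 5.74 / (2 * 3.14159...)
C = 56.309400 / 6.283185
C = 8.9619 m/s

8.9619


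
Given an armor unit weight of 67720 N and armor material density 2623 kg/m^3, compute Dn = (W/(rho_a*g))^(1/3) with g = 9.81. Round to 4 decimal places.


V = W / (rho_a * g)
V = 67720 / (2623 * 9.81)
V = 67720 / 25731.63
V = 2.631780 m^3
Dn = V^(1/3) = 2.631780^(1/3)
Dn = 1.3806 m

1.3806


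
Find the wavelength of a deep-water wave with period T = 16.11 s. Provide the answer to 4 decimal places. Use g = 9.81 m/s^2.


L0 = g * T^2 / (2 * pi)
L0 = 9.81 * 16.11^2 / (2 * pi)
L0 = 9.81 * 259.5321 / 6.28319
L0 = 2546.0099 / 6.28319
L0 = 405.2101 m

405.2101


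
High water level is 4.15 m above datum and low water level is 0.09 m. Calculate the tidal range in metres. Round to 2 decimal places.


Tidal range = High water - Low water
Tidal range = 4.15 - (0.09)
Tidal range = 4.06 m

4.06


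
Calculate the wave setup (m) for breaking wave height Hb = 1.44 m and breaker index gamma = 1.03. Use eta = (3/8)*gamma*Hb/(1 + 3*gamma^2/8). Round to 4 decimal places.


eta = (3/8) * gamma * Hb / (1 + 3*gamma^2/8)
Numerator = (3/8) * 1.03 * 1.44 = 0.556200
Denominator = 1 + 3*1.03^2/8 = 1 + 0.397838 = 1.397838
eta = 0.556200 / 1.397838
eta = 0.3979 m

0.3979


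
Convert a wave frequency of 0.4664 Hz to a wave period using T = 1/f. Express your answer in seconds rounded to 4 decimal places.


T = 1 / f
T = 1 / 0.4664
T = 2.1441 s

2.1441


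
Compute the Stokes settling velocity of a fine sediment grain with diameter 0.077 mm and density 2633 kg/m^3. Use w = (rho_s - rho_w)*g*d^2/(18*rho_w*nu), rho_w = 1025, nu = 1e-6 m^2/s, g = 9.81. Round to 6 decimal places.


w = (rho_s - rho_w) * g * d^2 / (18 * rho_w * nu)
d = 0.077 mm = 0.000077 m
rho_s - rho_w = 2633 - 1025 = 1608
Numerator = 1608 * 9.81 * (0.000077)^2 = 0.000093526892
Denominator = 18 * 1025 * 1e-6 = 0.018450
w = 0.005069 m/s

0.005069


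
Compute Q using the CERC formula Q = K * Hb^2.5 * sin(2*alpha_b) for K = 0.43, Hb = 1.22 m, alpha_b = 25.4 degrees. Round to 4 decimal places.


Q = K * Hb^2.5 * sin(2 * alpha_b)
Hb^2.5 = 1.22^2.5 = 1.643992
sin(2 * 25.4) = sin(50.8) = 0.774944
Q = 0.43 * 1.643992 * 0.774944
Q = 0.5478 m^3/s

0.5478


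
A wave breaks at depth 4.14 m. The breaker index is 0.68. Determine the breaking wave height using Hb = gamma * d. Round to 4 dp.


Hb = gamma * d
Hb = 0.68 * 4.14
Hb = 2.8152 m

2.8152


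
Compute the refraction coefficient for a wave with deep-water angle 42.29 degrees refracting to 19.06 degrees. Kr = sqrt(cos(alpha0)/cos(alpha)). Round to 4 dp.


Kr = sqrt(cos(alpha0) / cos(alpha))
cos(42.29) = 0.739749
cos(19.06) = 0.945177
Kr = sqrt(0.739749 / 0.945177)
Kr = sqrt(0.782656)
Kr = 0.8847

0.8847


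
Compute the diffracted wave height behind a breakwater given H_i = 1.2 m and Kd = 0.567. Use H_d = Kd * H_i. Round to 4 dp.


H_d = Kd * H_i
H_d = 0.567 * 1.2
H_d = 0.6804 m

0.6804


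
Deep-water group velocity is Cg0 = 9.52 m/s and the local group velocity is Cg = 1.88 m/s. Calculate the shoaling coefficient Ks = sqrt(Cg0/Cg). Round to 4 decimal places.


Ks = sqrt(Cg0 / Cg)
Ks = sqrt(9.52 / 1.88)
Ks = sqrt(5.0638)
Ks = 2.2503

2.2503


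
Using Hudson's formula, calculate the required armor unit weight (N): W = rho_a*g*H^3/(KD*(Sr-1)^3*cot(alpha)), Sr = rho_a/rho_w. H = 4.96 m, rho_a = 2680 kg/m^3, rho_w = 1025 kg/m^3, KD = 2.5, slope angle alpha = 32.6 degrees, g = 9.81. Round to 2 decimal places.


Sr = rho_a / rho_w = 2680 / 1025 = 2.614634
(Sr - 1) = 1.614634
(Sr - 1)^3 = 4.209421
cot(32.6) = 1 / tan(32.6) = 1 / 0.639527 = 1.563656
Numerator = 2680 * 9.81 * 4.96^3 = 3208106.8966
Denominator = 2.5 * 4.209421 * 1.563656 = 16.455222
W = 3208106.8966 / 16.455222
W = 194959.81 N

194959.81


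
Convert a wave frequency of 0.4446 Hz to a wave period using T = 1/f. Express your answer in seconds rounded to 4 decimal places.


T = 1 / f
T = 1 / 0.4446
T = 2.2492 s

2.2492


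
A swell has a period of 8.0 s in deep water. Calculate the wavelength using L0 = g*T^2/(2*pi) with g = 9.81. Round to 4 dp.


L0 = g * T^2 / (2 * pi)
L0 = 9.81 * 8.0^2 / (2 * pi)
L0 = 9.81 * 64.0000 / 6.28319
L0 = 627.8400 / 6.28319
L0 = 99.9238 m

99.9238


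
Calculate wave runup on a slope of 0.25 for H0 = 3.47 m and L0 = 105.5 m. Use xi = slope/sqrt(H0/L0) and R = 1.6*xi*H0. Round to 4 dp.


xi = slope / sqrt(H0/L0)
H0/L0 = 3.47/105.5 = 0.032891
sqrt(0.032891) = 0.181359
xi = 0.25 / 0.181359 = 1.378483
R = 1.6 * xi * H0 = 1.6 * 1.378483 * 3.47
R = 7.6533 m

7.6533


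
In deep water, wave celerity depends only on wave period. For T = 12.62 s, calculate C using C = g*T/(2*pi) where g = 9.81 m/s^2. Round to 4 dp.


We use the deep-water celerity formula:
C = g * T / (2 * pi)
C = 9.81 * 12.62 / (2 * 3.14159...)
C = 123.802200 / 6.283185
C = 19.7037 m/s

19.7037


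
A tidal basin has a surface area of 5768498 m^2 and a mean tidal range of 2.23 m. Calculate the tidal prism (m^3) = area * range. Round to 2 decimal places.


Tidal prism = Area * Tidal range
P = 5768498 * 2.23
P = 12863750.54 m^3

12863750.54


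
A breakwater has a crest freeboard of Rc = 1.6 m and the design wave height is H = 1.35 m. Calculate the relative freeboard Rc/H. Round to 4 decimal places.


Relative freeboard = Rc / H
= 1.6 / 1.35
= 1.1852

1.1852


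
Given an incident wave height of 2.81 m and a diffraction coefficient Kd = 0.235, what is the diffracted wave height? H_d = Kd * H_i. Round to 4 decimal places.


H_d = Kd * H_i
H_d = 0.235 * 2.81
H_d = 0.6604 m

0.6604


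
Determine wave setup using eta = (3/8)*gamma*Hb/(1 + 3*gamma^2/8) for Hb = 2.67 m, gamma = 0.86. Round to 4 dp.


eta = (3/8) * gamma * Hb / (1 + 3*gamma^2/8)
Numerator = (3/8) * 0.86 * 2.67 = 0.861075
Denominator = 1 + 3*0.86^2/8 = 1 + 0.277350 = 1.277350
eta = 0.861075 / 1.277350
eta = 0.6741 m

0.6741


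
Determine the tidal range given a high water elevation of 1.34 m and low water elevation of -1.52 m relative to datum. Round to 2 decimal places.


Tidal range = High water - Low water
Tidal range = 1.34 - (-1.52)
Tidal range = 2.86 m

2.86


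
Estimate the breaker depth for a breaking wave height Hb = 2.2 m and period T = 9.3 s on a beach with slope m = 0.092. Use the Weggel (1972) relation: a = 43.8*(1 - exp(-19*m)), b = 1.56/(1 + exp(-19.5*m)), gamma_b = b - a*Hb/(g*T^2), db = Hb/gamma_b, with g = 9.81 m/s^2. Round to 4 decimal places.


a = 43.8 * (1 - exp(-19 * m))
exp(-19 * 0.092) = exp(-1.7480) = 0.174122
a = 43.8 * (1 - 0.174122) = 36.173463
b = 1.56 / (1 + exp(-19.5 * m))
exp(-19.5 * 0.092) = exp(-1.7940) = 0.166294
b = 1.56 / (1 + 0.166294) = 1.337571
Hb / (g * T^2) = 2.2 / (9.81 * 9.3^2) = 2.2 / 848.4669 = 0.00259291
gamma_b = b - a * Hb/(g*T^2) = 1.337571 - 36.173463 * 0.00259291 = 1.243776
db = Hb / gamma_b = 2.2 / 1.243776
db = 1.7688 m

1.7688


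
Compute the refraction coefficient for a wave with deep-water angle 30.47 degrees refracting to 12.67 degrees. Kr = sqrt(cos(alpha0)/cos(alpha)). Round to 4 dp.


Kr = sqrt(cos(alpha0) / cos(alpha))
cos(30.47) = 0.861895
cos(12.67) = 0.975650
Kr = sqrt(0.861895 / 0.975650)
Kr = sqrt(0.883406)
Kr = 0.9399

0.9399


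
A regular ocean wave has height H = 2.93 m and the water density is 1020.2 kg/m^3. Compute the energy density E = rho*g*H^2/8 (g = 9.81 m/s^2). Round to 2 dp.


E = (1/8) * rho * g * H^2
E = (1/8) * 1020.2 * 9.81 * 2.93^2
E = 0.125 * 1020.2 * 9.81 * 8.5849
E = 10739.88 J/m^2

10739.88


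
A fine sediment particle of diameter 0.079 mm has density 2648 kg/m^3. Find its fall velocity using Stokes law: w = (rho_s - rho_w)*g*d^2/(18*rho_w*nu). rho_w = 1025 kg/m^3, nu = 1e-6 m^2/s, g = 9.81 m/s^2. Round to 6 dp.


w = (rho_s - rho_w) * g * d^2 / (18 * rho_w * nu)
d = 0.079 mm = 0.000079 m
rho_s - rho_w = 2648 - 1025 = 1623
Numerator = 1623 * 9.81 * (0.000079)^2 = 0.000099366893
Denominator = 18 * 1025 * 1e-6 = 0.018450
w = 0.005386 m/s

0.005386


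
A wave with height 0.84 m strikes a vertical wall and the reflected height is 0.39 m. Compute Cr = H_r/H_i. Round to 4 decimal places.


Cr = H_r / H_i
Cr = 0.39 / 0.84
Cr = 0.4643

0.4643


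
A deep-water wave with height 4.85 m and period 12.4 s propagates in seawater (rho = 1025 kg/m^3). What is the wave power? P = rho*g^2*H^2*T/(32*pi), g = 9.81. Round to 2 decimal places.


P = rho * g^2 * H^2 * T / (32 * pi)
P = 1025 * 9.81^2 * 4.85^2 * 12.4 / (32 * pi)
P = 1025 * 96.2361 * 23.5225 * 12.4 / 100.53096
P = 286198.39 W/m

286198.39


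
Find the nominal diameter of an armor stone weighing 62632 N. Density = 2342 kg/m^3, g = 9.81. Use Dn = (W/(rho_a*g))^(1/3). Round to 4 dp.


V = W / (rho_a * g)
V = 62632 / (2342 * 9.81)
V = 62632 / 22975.02
V = 2.726091 m^3
Dn = V^(1/3) = 2.726091^(1/3)
Dn = 1.3969 m

1.3969


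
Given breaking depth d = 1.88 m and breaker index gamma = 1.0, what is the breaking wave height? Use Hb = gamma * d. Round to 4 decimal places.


Hb = gamma * d
Hb = 1.0 * 1.88
Hb = 1.8800 m

1.8800


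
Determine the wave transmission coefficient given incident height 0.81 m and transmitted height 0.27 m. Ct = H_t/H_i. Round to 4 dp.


Ct = H_t / H_i
Ct = 0.27 / 0.81
Ct = 0.3333

0.3333


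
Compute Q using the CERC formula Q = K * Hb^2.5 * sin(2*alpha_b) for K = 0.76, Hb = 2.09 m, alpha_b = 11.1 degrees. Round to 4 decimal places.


Q = K * Hb^2.5 * sin(2 * alpha_b)
Hb^2.5 = 2.09^2.5 = 6.314889
sin(2 * 11.1) = sin(22.2) = 0.377841
Q = 0.76 * 6.314889 * 0.377841
Q = 1.8134 m^3/s

1.8134


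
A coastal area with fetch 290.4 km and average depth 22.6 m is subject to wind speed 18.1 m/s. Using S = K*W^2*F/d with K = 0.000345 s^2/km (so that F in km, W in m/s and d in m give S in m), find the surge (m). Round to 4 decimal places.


S = K * W^2 * F / d
W^2 = 18.1^2 = 327.61
S = 0.000345 * 327.61 * 290.4 / 22.6
Numerator = 0.000345 * 327.61 * 290.4 = 32.822591
S = 32.822591 / 22.6 = 1.4523 m

1.4523


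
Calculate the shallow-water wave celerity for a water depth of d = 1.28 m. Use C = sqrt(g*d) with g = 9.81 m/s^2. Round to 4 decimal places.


Using the shallow-water approximation:
C = sqrt(g * d) = sqrt(9.81 * 1.28)
C = sqrt(12.5568)
C = 3.5436 m/s

3.5436


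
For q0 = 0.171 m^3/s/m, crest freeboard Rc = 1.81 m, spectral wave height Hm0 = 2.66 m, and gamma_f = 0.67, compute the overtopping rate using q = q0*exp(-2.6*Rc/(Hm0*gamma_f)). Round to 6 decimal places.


q = q0 * exp(-2.6 * Rc / (Hm0 * gamma_f))
Exponent = -2.6 * 1.81 / (2.66 * 0.67)
= -2.6 * 1.81 / 1.7822
= -2.640557
exp(-2.640557) = 0.071322
q = 0.171 * 0.071322
q = 0.012196 m^3/s/m

0.012196


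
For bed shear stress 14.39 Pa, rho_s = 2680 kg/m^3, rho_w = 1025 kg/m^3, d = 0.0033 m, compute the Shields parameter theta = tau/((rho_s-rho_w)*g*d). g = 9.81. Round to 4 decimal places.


theta = tau / ((rho_s - rho_w) * g * d)
rho_s - rho_w = 2680 - 1025 = 1655
Denominator = 1655 * 9.81 * 0.0033 = 53.577315
theta = 14.39 / 53.577315
theta = 0.2686

0.2686


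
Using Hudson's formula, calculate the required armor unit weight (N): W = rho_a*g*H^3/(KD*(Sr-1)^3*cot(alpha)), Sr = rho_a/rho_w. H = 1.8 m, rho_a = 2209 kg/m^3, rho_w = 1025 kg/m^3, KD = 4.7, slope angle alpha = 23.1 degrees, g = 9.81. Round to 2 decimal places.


Sr = rho_a / rho_w = 2209 / 1025 = 2.155122
(Sr - 1) = 1.155122
(Sr - 1)^3 = 1.541287
cot(23.1) = 1 / tan(23.1) = 1 / 0.426536 = 2.344467
Numerator = 2209 * 9.81 * 1.8^3 = 126381.1313
Denominator = 4.7 * 1.541287 * 2.344467 = 16.983435
W = 126381.1313 / 16.983435
W = 7441.44 N

7441.44


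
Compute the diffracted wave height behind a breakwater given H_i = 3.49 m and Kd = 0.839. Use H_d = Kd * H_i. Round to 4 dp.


H_d = Kd * H_i
H_d = 0.839 * 3.49
H_d = 2.9281 m

2.9281


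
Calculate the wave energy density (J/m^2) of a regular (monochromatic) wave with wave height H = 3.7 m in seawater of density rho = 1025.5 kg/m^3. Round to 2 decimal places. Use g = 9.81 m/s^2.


E = (1/8) * rho * g * H^2
E = (1/8) * 1025.5 * 9.81 * 3.7^2
E = 0.125 * 1025.5 * 9.81 * 13.6900
E = 17215.44 J/m^2

17215.44


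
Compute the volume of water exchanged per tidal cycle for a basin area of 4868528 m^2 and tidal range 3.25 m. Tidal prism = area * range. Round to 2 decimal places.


Tidal prism = Area * Tidal range
P = 4868528 * 3.25
P = 15822716.00 m^3

15822716.00


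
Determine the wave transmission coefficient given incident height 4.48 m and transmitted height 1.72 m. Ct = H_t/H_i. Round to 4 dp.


Ct = H_t / H_i
Ct = 1.72 / 4.48
Ct = 0.3839

0.3839


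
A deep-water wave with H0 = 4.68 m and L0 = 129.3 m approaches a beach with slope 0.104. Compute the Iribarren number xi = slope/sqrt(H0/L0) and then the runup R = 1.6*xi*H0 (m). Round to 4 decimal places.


xi = slope / sqrt(H0/L0)
H0/L0 = 4.68/129.3 = 0.036195
sqrt(0.036195) = 0.190250
xi = 0.104 / 0.190250 = 0.546650
R = 1.6 * xi * H0 = 1.6 * 0.546650 * 4.68
R = 4.0933 m

4.0933


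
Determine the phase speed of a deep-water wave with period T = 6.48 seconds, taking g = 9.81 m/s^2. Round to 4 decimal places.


We use the deep-water celerity formula:
C = g * T / (2 * pi)
C = 9.81 * 6.48 / (2 * 3.14159...)
C = 63.568800 / 6.283185
C = 10.1173 m/s

10.1173


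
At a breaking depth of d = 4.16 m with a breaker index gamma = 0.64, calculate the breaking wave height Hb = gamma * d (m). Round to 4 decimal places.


Hb = gamma * d
Hb = 0.64 * 4.16
Hb = 2.6624 m

2.6624


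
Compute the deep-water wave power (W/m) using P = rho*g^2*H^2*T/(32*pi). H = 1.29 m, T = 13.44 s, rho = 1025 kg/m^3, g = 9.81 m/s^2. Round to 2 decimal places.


P = rho * g^2 * H^2 * T / (32 * pi)
P = 1025 * 9.81^2 * 1.29^2 * 13.44 / (32 * pi)
P = 1025 * 96.2361 * 1.6641 * 13.44 / 100.53096
P = 21945.26 W/m

21945.26


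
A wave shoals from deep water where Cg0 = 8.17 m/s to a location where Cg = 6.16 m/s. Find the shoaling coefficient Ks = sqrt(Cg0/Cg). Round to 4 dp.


Ks = sqrt(Cg0 / Cg)
Ks = sqrt(8.17 / 6.16)
Ks = sqrt(1.3263)
Ks = 1.1517

1.1517


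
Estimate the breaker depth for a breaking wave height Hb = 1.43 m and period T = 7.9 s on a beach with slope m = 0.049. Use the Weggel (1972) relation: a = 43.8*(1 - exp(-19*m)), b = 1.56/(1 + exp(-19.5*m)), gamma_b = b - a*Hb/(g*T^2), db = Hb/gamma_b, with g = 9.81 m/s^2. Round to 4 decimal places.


a = 43.8 * (1 - exp(-19 * m))
exp(-19 * 0.049) = exp(-0.9310) = 0.394159
a = 43.8 * (1 - 0.394159) = 26.535820
b = 1.56 / (1 + exp(-19.5 * m))
exp(-19.5 * 0.049) = exp(-0.9555) = 0.384620
b = 1.56 / (1 + 0.384620) = 1.126663
Hb / (g * T^2) = 1.43 / (9.81 * 7.9^2) = 1.43 / 612.2421 = 0.00233568
gamma_b = b - a * Hb/(g*T^2) = 1.126663 - 26.535820 * 0.00233568 = 1.064684
db = Hb / gamma_b = 1.43 / 1.064684
db = 1.3431 m

1.3431


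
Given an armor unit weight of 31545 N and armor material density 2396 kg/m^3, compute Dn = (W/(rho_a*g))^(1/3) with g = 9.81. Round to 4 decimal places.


V = W / (rho_a * g)
V = 31545 / (2396 * 9.81)
V = 31545 / 23504.76
V = 1.342069 m^3
Dn = V^(1/3) = 1.342069^(1/3)
Dn = 1.1030 m

1.1030


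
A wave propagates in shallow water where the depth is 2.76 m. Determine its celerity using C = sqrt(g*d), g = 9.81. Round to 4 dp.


Using the shallow-water approximation:
C = sqrt(g * d) = sqrt(9.81 * 2.76)
C = sqrt(27.0756)
C = 5.2034 m/s

5.2034


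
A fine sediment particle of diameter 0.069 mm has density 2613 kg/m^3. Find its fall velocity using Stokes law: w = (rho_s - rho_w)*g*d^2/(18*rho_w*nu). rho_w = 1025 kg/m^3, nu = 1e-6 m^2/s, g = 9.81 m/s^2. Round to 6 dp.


w = (rho_s - rho_w) * g * d^2 / (18 * rho_w * nu)
d = 0.069 mm = 0.000069 m
rho_s - rho_w = 2613 - 1025 = 1588
Numerator = 1588 * 9.81 * (0.000069)^2 = 0.000074168191
Denominator = 18 * 1025 * 1e-6 = 0.018450
w = 0.004020 m/s

0.004020


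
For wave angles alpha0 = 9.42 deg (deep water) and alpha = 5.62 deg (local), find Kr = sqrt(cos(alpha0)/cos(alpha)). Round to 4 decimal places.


Kr = sqrt(cos(alpha0) / cos(alpha))
cos(9.42) = 0.986515
cos(5.62) = 0.995193
Kr = sqrt(0.986515 / 0.995193)
Kr = sqrt(0.991280)
Kr = 0.9956

0.9956


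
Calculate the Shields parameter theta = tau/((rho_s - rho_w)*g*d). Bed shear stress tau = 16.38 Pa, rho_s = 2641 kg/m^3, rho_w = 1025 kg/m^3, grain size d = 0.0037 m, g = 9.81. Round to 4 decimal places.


theta = tau / ((rho_s - rho_w) * g * d)
rho_s - rho_w = 2641 - 1025 = 1616
Denominator = 1616 * 9.81 * 0.0037 = 58.655952
theta = 16.38 / 58.655952
theta = 0.2793

0.2793


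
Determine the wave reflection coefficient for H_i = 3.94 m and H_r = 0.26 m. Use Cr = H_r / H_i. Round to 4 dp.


Cr = H_r / H_i
Cr = 0.26 / 3.94
Cr = 0.0660

0.0660


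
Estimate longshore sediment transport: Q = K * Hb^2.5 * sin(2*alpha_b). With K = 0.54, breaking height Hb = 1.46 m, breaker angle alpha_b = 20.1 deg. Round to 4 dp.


Q = K * Hb^2.5 * sin(2 * alpha_b)
Hb^2.5 = 1.46^2.5 = 2.575622
sin(2 * 20.1) = sin(40.2) = 0.645458
Q = 0.54 * 2.575622 * 0.645458
Q = 0.8977 m^3/s

0.8977


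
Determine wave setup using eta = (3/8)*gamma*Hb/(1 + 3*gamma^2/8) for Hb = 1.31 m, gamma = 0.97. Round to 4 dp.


eta = (3/8) * gamma * Hb / (1 + 3*gamma^2/8)
Numerator = (3/8) * 0.97 * 1.31 = 0.476513
Denominator = 1 + 3*0.97^2/8 = 1 + 0.352838 = 1.352838
eta = 0.476513 / 1.352838
eta = 0.3522 m

0.3522


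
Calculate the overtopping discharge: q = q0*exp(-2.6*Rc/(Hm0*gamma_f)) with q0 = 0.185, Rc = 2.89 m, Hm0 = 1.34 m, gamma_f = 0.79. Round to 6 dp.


q = q0 * exp(-2.6 * Rc / (Hm0 * gamma_f))
Exponent = -2.6 * 2.89 / (1.34 * 0.79)
= -2.6 * 2.89 / 1.0586
= -7.098054
exp(-7.098054) = 0.000827
q = 0.185 * 0.000827
q = 0.000153 m^3/s/m

0.000153


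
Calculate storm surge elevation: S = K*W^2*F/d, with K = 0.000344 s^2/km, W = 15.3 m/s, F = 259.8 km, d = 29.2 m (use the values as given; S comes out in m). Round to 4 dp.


S = K * W^2 * F / d
W^2 = 15.3^2 = 234.09
S = 0.000344 * 234.09 * 259.8 / 29.2
Numerator = 0.000344 * 234.09 * 259.8 = 20.920904
S = 20.920904 / 29.2 = 0.7165 m

0.7165


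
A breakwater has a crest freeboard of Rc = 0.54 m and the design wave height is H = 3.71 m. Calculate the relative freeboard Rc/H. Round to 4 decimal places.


Relative freeboard = Rc / H
= 0.54 / 3.71
= 0.1456

0.1456


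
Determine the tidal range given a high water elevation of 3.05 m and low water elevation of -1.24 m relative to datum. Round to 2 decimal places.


Tidal range = High water - Low water
Tidal range = 3.05 - (-1.24)
Tidal range = 4.29 m

4.29


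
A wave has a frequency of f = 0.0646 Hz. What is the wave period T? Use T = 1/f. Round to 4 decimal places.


T = 1 / f
T = 1 / 0.0646
T = 15.4799 s

15.4799


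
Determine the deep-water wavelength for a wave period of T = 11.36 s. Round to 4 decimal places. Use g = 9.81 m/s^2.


L0 = g * T^2 / (2 * pi)
L0 = 9.81 * 11.36^2 / (2 * pi)
L0 = 9.81 * 129.0496 / 6.28319
L0 = 1265.9766 / 6.28319
L0 = 201.4864 m

201.4864


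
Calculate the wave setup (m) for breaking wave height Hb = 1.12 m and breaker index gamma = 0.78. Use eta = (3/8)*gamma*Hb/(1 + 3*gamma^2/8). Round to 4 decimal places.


eta = (3/8) * gamma * Hb / (1 + 3*gamma^2/8)
Numerator = (3/8) * 0.78 * 1.12 = 0.327600
Denominator = 1 + 3*0.78^2/8 = 1 + 0.228150 = 1.228150
eta = 0.327600 / 1.228150
eta = 0.2667 m

0.2667


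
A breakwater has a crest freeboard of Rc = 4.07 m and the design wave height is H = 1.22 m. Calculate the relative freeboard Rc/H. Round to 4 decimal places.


Relative freeboard = Rc / H
= 4.07 / 1.22
= 3.3361

3.3361


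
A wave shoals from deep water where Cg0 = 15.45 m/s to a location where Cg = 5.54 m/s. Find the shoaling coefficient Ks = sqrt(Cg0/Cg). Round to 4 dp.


Ks = sqrt(Cg0 / Cg)
Ks = sqrt(15.45 / 5.54)
Ks = sqrt(2.7888)
Ks = 1.6700

1.6700


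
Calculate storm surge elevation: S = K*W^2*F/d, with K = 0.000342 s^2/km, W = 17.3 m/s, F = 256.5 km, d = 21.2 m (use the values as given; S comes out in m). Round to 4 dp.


S = K * W^2 * F / d
W^2 = 17.3^2 = 299.29
S = 0.000342 * 299.29 * 256.5 / 21.2
Numerator = 0.000342 * 299.29 * 256.5 = 26.254617
S = 26.254617 / 21.2 = 1.2384 m

1.2384


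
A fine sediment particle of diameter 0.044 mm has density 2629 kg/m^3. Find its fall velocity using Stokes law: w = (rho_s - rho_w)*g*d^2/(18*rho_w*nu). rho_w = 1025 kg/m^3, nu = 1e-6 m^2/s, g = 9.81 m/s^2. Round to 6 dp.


w = (rho_s - rho_w) * g * d^2 / (18 * rho_w * nu)
d = 0.044 mm = 0.000044 m
rho_s - rho_w = 2629 - 1025 = 1604
Numerator = 1604 * 9.81 * (0.000044)^2 = 0.000030463425
Denominator = 18 * 1025 * 1e-6 = 0.018450
w = 0.001651 m/s

0.001651


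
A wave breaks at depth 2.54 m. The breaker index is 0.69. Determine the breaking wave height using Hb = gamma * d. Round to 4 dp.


Hb = gamma * d
Hb = 0.69 * 2.54
Hb = 1.7526 m

1.7526


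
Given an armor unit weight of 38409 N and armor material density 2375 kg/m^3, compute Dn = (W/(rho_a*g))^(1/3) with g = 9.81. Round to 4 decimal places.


V = W / (rho_a * g)
V = 38409 / (2375 * 9.81)
V = 38409 / 23298.75
V = 1.648543 m^3
Dn = V^(1/3) = 1.648543^(1/3)
Dn = 1.1813 m

1.1813


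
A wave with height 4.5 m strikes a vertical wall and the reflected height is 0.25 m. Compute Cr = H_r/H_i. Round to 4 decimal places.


Cr = H_r / H_i
Cr = 0.25 / 4.5
Cr = 0.0556

0.0556


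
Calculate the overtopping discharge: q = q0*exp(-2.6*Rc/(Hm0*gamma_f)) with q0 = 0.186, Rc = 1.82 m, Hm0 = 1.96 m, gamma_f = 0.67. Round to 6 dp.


q = q0 * exp(-2.6 * Rc / (Hm0 * gamma_f))
Exponent = -2.6 * 1.82 / (1.96 * 0.67)
= -2.6 * 1.82 / 1.3132
= -3.603412
exp(-3.603412) = 0.027231
q = 0.186 * 0.027231
q = 0.005065 m^3/s/m

0.005065


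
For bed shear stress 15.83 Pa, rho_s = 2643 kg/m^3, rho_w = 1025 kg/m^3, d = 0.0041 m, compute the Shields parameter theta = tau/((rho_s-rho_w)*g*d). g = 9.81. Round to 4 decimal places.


theta = tau / ((rho_s - rho_w) * g * d)
rho_s - rho_w = 2643 - 1025 = 1618
Denominator = 1618 * 9.81 * 0.0041 = 65.077578
theta = 15.83 / 65.077578
theta = 0.2432

0.2432


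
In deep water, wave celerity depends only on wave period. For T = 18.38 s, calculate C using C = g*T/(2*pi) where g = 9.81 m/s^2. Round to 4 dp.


We use the deep-water celerity formula:
C = g * T / (2 * pi)
C = 9.81 * 18.38 / (2 * 3.14159...)
C = 180.307800 / 6.283185
C = 28.6969 m/s

28.6969


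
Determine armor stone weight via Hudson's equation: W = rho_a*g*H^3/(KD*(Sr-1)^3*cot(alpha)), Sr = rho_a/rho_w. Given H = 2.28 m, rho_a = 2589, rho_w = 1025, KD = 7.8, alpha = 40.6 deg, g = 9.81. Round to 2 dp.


Sr = rho_a / rho_w = 2589 / 1025 = 2.525854
(Sr - 1) = 1.525854
(Sr - 1)^3 = 3.552537
cot(40.6) = 1 / tan(40.6) = 1 / 0.857104 = 1.166720
Numerator = 2589 * 9.81 * 2.28^3 = 301027.1028
Denominator = 7.8 * 3.552537 * 1.166720 = 32.329568
W = 301027.1028 / 32.329568
W = 9311.20 N

9311.20


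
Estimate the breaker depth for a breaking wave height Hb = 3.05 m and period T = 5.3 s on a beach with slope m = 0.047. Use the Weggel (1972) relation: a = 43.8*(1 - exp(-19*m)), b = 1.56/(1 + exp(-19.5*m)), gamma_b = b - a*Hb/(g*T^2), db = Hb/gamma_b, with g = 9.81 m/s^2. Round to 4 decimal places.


a = 43.8 * (1 - exp(-19 * m))
exp(-19 * 0.047) = exp(-0.8930) = 0.409426
a = 43.8 * (1 - 0.409426) = 25.867157
b = 1.56 / (1 + exp(-19.5 * m))
exp(-19.5 * 0.047) = exp(-0.9165) = 0.399916
b = 1.56 / (1 + 0.399916) = 1.114352
Hb / (g * T^2) = 3.05 / (9.81 * 5.3^2) = 3.05 / 275.5629 = 0.01106825
gamma_b = b - a * Hb/(g*T^2) = 1.114352 - 25.867157 * 0.01106825 = 0.828048
db = Hb / gamma_b = 3.05 / 0.828048
db = 3.6834 m

3.6834


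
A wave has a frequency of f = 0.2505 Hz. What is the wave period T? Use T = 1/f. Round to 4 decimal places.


T = 1 / f
T = 1 / 0.2505
T = 3.9920 s

3.9920


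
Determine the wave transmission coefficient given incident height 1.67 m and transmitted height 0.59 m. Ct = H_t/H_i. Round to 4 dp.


Ct = H_t / H_i
Ct = 0.59 / 1.67
Ct = 0.3533

0.3533


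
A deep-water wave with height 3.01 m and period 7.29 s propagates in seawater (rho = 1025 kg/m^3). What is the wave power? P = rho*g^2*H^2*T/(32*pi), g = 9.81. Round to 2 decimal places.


P = rho * g^2 * H^2 * T / (32 * pi)
P = 1025 * 9.81^2 * 3.01^2 * 7.29 / (32 * pi)
P = 1025 * 96.2361 * 9.0601 * 7.29 / 100.53096
P = 64807.09 W/m

64807.09


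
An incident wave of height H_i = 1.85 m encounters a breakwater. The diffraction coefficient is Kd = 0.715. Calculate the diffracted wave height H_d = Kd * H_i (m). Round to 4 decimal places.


H_d = Kd * H_i
H_d = 0.715 * 1.85
H_d = 1.3228 m

1.3228


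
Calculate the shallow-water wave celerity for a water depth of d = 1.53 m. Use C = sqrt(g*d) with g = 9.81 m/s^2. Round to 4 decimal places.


Using the shallow-water approximation:
C = sqrt(g * d) = sqrt(9.81 * 1.53)
C = sqrt(15.0093)
C = 3.8742 m/s

3.8742


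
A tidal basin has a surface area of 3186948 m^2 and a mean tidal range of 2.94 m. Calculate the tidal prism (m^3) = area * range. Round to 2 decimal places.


Tidal prism = Area * Tidal range
P = 3186948 * 2.94
P = 9369627.12 m^3

9369627.12


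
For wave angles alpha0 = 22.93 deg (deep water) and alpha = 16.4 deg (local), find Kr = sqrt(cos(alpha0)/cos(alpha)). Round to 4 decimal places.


Kr = sqrt(cos(alpha0) / cos(alpha))
cos(22.93) = 0.920982
cos(16.4) = 0.959314
Kr = sqrt(0.920982 / 0.959314)
Kr = sqrt(0.960042)
Kr = 0.9798

0.9798


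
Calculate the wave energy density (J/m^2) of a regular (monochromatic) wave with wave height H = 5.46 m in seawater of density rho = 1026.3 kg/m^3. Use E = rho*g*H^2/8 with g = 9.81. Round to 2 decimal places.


E = (1/8) * rho * g * H^2
E = (1/8) * 1026.3 * 9.81 * 5.46^2
E = 0.125 * 1026.3 * 9.81 * 29.8116
E = 37517.91 J/m^2

37517.91


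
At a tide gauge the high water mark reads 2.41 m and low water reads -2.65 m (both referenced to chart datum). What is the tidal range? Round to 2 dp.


Tidal range = High water - Low water
Tidal range = 2.41 - (-2.65)
Tidal range = 5.06 m

5.06


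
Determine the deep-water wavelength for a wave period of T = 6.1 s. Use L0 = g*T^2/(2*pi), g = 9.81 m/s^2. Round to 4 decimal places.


L0 = g * T^2 / (2 * pi)
L0 = 9.81 * 6.1^2 / (2 * pi)
L0 = 9.81 * 37.2100 / 6.28319
L0 = 365.0301 / 6.28319
L0 = 58.0963 m

58.0963


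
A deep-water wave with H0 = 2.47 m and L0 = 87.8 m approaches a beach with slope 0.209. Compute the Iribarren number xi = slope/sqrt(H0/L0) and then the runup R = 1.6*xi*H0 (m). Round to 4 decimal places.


xi = slope / sqrt(H0/L0)
H0/L0 = 2.47/87.8 = 0.028132
sqrt(0.028132) = 0.167726
xi = 0.209 / 0.167726 = 1.246078
R = 1.6 * xi * H0 = 1.6 * 1.246078 * 2.47
R = 4.9245 m

4.9245


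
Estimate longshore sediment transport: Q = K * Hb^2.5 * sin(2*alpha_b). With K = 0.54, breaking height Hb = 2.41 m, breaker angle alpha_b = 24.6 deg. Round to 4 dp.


Q = K * Hb^2.5 * sin(2 * alpha_b)
Hb^2.5 = 2.41^2.5 = 9.016596
sin(2 * 24.6) = sin(49.2) = 0.756995
Q = 0.54 * 9.016596 * 0.756995
Q = 3.6858 m^3/s

3.6858


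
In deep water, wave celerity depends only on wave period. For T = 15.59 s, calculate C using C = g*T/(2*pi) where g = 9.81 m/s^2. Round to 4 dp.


We use the deep-water celerity formula:
C = g * T / (2 * pi)
C = 9.81 * 15.59 / (2 * 3.14159...)
C = 152.937900 / 6.283185
C = 24.3408 m/s

24.3408


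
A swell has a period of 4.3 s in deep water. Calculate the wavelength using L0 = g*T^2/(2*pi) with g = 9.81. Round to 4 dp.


L0 = g * T^2 / (2 * pi)
L0 = 9.81 * 4.3^2 / (2 * pi)
L0 = 9.81 * 18.4900 / 6.28319
L0 = 181.3869 / 6.28319
L0 = 28.8686 m

28.8686


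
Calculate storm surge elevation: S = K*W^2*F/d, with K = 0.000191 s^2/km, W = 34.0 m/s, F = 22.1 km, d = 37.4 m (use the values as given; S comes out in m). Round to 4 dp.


S = K * W^2 * F / d
W^2 = 34.0^2 = 1156.00
S = 0.000191 * 1156.00 * 22.1 / 37.4
Numerator = 0.000191 * 1156.00 * 22.1 = 4.879592
S = 4.879592 / 37.4 = 0.1305 m

0.1305


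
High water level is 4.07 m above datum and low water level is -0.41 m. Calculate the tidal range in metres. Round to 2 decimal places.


Tidal range = High water - Low water
Tidal range = 4.07 - (-0.41)
Tidal range = 4.48 m

4.48


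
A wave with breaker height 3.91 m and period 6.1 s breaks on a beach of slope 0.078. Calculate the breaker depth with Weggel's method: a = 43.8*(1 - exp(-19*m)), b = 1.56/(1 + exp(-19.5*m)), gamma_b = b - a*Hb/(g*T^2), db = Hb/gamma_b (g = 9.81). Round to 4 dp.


a = 43.8 * (1 - exp(-19 * m))
exp(-19 * 0.078) = exp(-1.4820) = 0.227183
a = 43.8 * (1 - 0.227183) = 33.849390
b = 1.56 / (1 + exp(-19.5 * m))
exp(-19.5 * 0.078) = exp(-1.5210) = 0.218493
b = 1.56 / (1 + 0.218493) = 1.280270
Hb / (g * T^2) = 3.91 / (9.81 * 6.1^2) = 3.91 / 365.0301 = 0.01071145
gamma_b = b - a * Hb/(g*T^2) = 1.280270 - 33.849390 * 0.01071145 = 0.917694
db = Hb / gamma_b = 3.91 / 0.917694
db = 4.2607 m

4.2607


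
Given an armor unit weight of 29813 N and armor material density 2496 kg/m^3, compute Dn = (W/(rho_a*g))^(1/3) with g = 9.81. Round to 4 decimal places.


V = W / (rho_a * g)
V = 29813 / (2496 * 9.81)
V = 29813 / 24485.76
V = 1.217565 m^3
Dn = V^(1/3) = 1.217565^(1/3)
Dn = 1.0678 m

1.0678


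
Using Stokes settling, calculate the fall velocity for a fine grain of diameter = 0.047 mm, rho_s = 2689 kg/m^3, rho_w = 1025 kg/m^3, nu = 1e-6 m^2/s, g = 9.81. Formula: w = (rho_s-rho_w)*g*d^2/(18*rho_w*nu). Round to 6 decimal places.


w = (rho_s - rho_w) * g * d^2 / (18 * rho_w * nu)
d = 0.047 mm = 0.000047 m
rho_s - rho_w = 2689 - 1025 = 1664
Numerator = 1664 * 9.81 * (0.000047)^2 = 0.000036059363
Denominator = 18 * 1025 * 1e-6 = 0.018450
w = 0.001954 m/s

0.001954


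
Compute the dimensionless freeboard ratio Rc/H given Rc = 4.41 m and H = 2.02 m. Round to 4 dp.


Relative freeboard = Rc / H
= 4.41 / 2.02
= 2.1832

2.1832


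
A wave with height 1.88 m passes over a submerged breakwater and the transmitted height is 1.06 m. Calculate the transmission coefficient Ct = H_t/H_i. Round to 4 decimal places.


Ct = H_t / H_i
Ct = 1.06 / 1.88
Ct = 0.5638

0.5638


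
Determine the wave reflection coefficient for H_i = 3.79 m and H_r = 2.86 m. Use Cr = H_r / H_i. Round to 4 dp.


Cr = H_r / H_i
Cr = 2.86 / 3.79
Cr = 0.7546

0.7546


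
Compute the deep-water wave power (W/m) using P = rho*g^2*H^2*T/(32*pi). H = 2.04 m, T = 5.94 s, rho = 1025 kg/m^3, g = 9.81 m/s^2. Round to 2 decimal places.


P = rho * g^2 * H^2 * T / (32 * pi)
P = 1025 * 9.81^2 * 2.04^2 * 5.94 / (32 * pi)
P = 1025 * 96.2361 * 4.1616 * 5.94 / 100.53096
P = 24255.42 W/m

24255.42


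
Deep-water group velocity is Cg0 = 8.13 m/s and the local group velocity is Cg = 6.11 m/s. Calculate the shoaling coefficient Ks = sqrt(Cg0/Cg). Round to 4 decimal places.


Ks = sqrt(Cg0 / Cg)
Ks = sqrt(8.13 / 6.11)
Ks = sqrt(1.3306)
Ks = 1.1535

1.1535


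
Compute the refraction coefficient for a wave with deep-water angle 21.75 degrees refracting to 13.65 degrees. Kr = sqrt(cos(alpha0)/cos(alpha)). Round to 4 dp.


Kr = sqrt(cos(alpha0) / cos(alpha))
cos(21.75) = 0.928810
cos(13.65) = 0.971755
Kr = sqrt(0.928810 / 0.971755)
Kr = sqrt(0.955806)
Kr = 0.9777

0.9777


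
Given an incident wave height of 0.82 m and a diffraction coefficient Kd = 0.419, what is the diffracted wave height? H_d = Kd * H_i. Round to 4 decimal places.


H_d = Kd * H_i
H_d = 0.419 * 0.82
H_d = 0.3436 m

0.3436


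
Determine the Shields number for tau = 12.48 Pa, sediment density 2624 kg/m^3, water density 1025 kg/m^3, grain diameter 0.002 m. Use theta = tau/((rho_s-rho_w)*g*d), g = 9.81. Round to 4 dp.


theta = tau / ((rho_s - rho_w) * g * d)
rho_s - rho_w = 2624 - 1025 = 1599
Denominator = 1599 * 9.81 * 0.002 = 31.372380
theta = 12.48 / 31.372380
theta = 0.3978

0.3978


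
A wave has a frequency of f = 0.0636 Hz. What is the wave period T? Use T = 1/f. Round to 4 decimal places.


T = 1 / f
T = 1 / 0.0636
T = 15.7233 s

15.7233


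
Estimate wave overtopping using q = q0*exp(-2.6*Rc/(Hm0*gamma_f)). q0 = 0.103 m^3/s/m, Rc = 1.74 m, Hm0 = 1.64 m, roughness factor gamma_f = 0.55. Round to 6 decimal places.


q = q0 * exp(-2.6 * Rc / (Hm0 * gamma_f))
Exponent = -2.6 * 1.74 / (1.64 * 0.55)
= -2.6 * 1.74 / 0.9020
= -5.015521
exp(-5.015521) = 0.006634
q = 0.103 * 0.006634
q = 0.000683 m^3/s/m

0.000683
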